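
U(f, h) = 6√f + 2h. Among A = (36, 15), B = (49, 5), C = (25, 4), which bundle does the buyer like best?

Evaluate utility at each bundle:
U(A) = 66.000.
U(B) = 52.000.
U(C) = 38.000.
Highest utility is A, so A ≻ B ≻ C.

Bundle A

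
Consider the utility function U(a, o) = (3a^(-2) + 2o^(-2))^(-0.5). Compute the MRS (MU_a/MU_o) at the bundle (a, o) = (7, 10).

MRS = 1500/343

For CES with ρ = -2, MRS = (3/2)·(o/a)^3.
At (7, 10): MRS = 1500/343.
So at (7, 10) the consumer would give up 1500/343 units of o for one more unit of a.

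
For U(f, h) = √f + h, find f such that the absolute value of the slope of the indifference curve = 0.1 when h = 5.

f = 25

MU_f = 1/(2√f), MU_h = 1.
MRS = 1/(2√f) ÷ 1.
MRS depends only on f: 0.5/√f = 0.1 ⇒ √f = 0.5/0.1 = 5 ⇒ f = 25.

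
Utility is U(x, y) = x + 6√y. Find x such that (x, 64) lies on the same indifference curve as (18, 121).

x = 36

U(18, 121) = 84.
Set U(x, 64) = 84 and solve.
With y = 64: √64 = 8, so x = 84 − 6·8 = 36.
Check: U(36, 64) = 84.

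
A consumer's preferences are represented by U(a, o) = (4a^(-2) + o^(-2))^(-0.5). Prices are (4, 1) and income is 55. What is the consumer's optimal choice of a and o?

a* = 11, o* = 11

For CES with ρ = -2, MRS = (4/1)·(o/a)^3.
Tangency: set MRS = p_a/p_o = 4/1 = 4.
So (o/a)^3 = 1; taking the cube root, o/a = 1, i.e. o = a.
Substitute into the budget 4·a + 1·o = 55: 5·a = 55, so a* = 11 and o* = 11.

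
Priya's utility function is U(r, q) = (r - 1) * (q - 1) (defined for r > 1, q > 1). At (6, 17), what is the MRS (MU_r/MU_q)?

MRS = 3.2

MU_r = (q−1), MU_q = (r−1).
MRS = (q−1)/(r−1).
At (6, 17): MRS = 3.2.
The indifference curve has slope −3.2 at this bundle.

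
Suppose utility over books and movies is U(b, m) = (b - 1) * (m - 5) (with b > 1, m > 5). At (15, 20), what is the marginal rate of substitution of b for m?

MU_b = (m−5), MU_m = (b−1).
MRS = (m−5)/(b−1).
At (15, 20): MRS = 15/14.
So at (15, 20) the consumer would give up 15/14 units of m for one more unit of b.

MRS = 15/14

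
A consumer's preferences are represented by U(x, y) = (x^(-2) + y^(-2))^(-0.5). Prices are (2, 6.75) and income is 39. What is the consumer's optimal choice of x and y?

x* = 6, y* = 4

For CES with ρ = -2, MRS = (y/x)^3.
Tangency: set MRS = p_x/p_y = 2/6.75 = 8/27.
So (y/x)^3 = 8/27; taking the cube root, y/x = 2/3, i.e. y = (2/3)·x.
Substitute into the budget 2·x + 6.75·y = 39: 6.5·x = 39, so x* = 6 and y* = (2/3)·6 = 4.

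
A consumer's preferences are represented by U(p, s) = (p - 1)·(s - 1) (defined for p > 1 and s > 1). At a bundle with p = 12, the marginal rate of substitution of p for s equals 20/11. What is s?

s = 21

MU_p = (s−1), MU_s = (p−1).
MRS = (s−1)/(p−1).
Substitute p = 12: MRS = (s − 1)/11. Setting this equal to 20/11 gives s − 1 = (20/11)·11 = 20, so s = 21.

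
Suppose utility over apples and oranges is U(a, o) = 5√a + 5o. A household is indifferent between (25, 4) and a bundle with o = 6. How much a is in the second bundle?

U(25, 4) = 45.
Set U(a, 6) = 45 and solve.
With o = 6: 5√a = 45 − 5·6 = 15, so √a = 3 and a = 9.
Check: U(9, 6) = 45.

a = 9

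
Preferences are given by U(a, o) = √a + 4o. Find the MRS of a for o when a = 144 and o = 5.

MU_a = 1/(2√a), MU_o = 4.
MRS = 1/(2√a) ÷ 4.
At (144, 5): MRS = 1/96.
So at (144, 5) the consumer would give up 1/96 units of o for one more unit of a.

MRS = 1/96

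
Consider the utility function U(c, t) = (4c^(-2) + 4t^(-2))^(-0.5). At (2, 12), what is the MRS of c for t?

For CES with ρ = -2, MRS = (t/c)^3.
At (2, 12): MRS = 216.
The indifference curve has slope −216 at this bundle.

MRS = 216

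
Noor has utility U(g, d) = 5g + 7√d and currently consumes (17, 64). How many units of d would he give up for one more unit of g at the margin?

MU_g = 5, MU_d = 7/(2√d).
MRS = 5 ÷ (7/(2√d)).
At (17, 64): MRS = 80/7.
So at (17, 64) the consumer would give up 80/7 units of d for one more unit of g.

MRS = 80/7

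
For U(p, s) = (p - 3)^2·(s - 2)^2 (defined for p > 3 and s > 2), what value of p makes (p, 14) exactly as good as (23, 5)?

U(23, 5) = 3600.
Set U(p, 14) = 3600 and solve.
With s = 14: (14 − 2)^2 = 144, so (p − 3)^2 = 3600/144 = 25.
Taking the square root (with p > 3): p − 3 = 5, so p = 8.
Check: U(8, 14) = 3600.

p = 8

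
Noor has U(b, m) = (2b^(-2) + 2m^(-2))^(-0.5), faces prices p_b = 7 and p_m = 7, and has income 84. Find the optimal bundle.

b* = 6, m* = 6

For CES with ρ = -2, MRS = (m/b)^3.
Tangency: set MRS = p_b/p_m = 7/7 = 1.
So (m/b)^3 = 1; taking the cube root, m/b = 1, i.e. m = b.
Substitute into the budget 7·b + 7·m = 84: 14·b = 84, so b* = 6 and m* = 6.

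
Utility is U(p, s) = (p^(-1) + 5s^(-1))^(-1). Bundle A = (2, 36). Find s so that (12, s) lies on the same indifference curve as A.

U depends on (p, s) only through S = p^(-1) + 5s^(-1), so equal utility means equal S. At (2, 36): S = 23/36.
With p = 12: 12^(-1) = 1/12, so 5s^(-1) = 23/36 − 1/12 = 5/9, i.e. s^(-1) = 1/9.
Hence s = 1/(1/9) = 9.
Check: U(12, 9) = 1.5652.

s = 9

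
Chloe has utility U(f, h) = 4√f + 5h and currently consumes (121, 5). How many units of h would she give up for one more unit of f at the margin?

MU_f = 4/(2√f), MU_h = 5.
MRS = 4/(2√f) ÷ 5.
At (121, 5): MRS = 2/55.
The indifference curve has slope −2/55 at this bundle.

MRS = 2/55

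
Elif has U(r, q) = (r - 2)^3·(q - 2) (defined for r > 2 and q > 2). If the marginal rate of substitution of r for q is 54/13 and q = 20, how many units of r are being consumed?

MU_r = 3·(r−2)^2·(q−2), MU_q = (r−2)^3.
MRS = (3/1)·(q−2)/(r−2).
Substitute q = 20: MRS = 54/(r − 2). Setting this equal to 54/13 gives r − 2 = 54/(54/13) = 13, so r = 15.

r = 15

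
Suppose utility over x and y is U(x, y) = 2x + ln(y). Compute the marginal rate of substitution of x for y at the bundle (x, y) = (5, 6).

MU_x = 2, MU_y = 1/y.
MRS = 2 ÷ (1/y).
At (5, 6): MRS = 12.
That is, one extra unit of x is worth 12 units of y at the margin.

MRS = 12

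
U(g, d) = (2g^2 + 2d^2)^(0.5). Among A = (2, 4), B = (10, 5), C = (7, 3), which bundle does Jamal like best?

Evaluate utility at each bundle:
U(A) = 6.325.
U(B) = 15.811.
U(C) = 10.770.
Highest utility is B, so B ≻ C ≻ A.

Bundle B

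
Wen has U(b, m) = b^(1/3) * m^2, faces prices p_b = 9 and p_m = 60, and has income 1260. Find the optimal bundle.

b* = 20, m* = 18

MU_b = 1/3·b^(-2/3)·m^2 and MU_m = 2·b^(1/3)·m.
MRS = MU_b/MU_m = (1/6)·m/b.
Tangency: set MRS = p_b/p_m = 9/60 = 0.15.
So (1/6)·m/b = 0.15, i.e. m = 0.9·b.
Substitute into the budget 9·b + 60·m = 1260: 63·b = 1260, so b* = 20.
Then m* = 0.9·20 = 18.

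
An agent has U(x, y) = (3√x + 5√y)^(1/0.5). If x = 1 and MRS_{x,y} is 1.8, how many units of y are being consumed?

y = 9

For CES with ρ = 0.5, MRS = (3/5)·√(y/x).
Setting (3/5)·√(y/1) = 1.8 gives √(y/1) = 3, so y/1 = 9 and y = 9.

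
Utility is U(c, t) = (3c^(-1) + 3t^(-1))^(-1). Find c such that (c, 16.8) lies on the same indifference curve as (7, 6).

c = 4

U depends on (c, t) only through S = 3c^(-1) + 3t^(-1), so equal utility means equal S. At (7, 6): S = 13/14.
With t = 16.8: 3·16.8^(-1) = 5/28, so 3c^(-1) = 13/14 − 5/28 = 0.75, i.e. c^(-1) = 0.25.
Hence c = 1/0.25 = 4.
Check: U(4, 16.8) = 1.0769.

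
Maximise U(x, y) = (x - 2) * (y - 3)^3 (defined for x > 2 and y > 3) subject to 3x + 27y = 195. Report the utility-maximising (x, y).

x* = 11, y* = 6

MU_x = (y−3)^3, MU_y = 3·(x−2)·(y−3)^2.
MRS = (1/3)·(y−3)/(x−2).
Tangency: set MRS = p_x/p_y = 3/27 = 1/9.
So (1/3)·(y − 3)/(x − 2) = 1/9, i.e. (y − 3) = (1/3)·(x − 2).
Rewrite the budget in excess-of-subsistence terms: 3·(x − 2) + 27·(y − 3) = 195 − 3·2 − 27·3 = 108.
Substituting, 12·(x − 2) = 108, so x − 2 = 9 and x* = 11.
Then y − 3 = (1/3)·9 = 3, so y* = 6.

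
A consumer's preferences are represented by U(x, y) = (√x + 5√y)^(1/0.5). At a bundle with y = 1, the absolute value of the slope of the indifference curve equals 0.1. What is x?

x = 4

For CES with ρ = 0.5, MRS = (1/5)·√(y/x).
Setting (1/5)·√(1/x) = 0.1 gives √(1/x) = 0.5, so 1/x = 0.25 and x = 4.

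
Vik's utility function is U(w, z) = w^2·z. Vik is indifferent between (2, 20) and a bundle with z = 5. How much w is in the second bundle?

w = 4

U(2, 20) = 80.
Set U(w, 5) = 80 and solve.
With z = 5: w^2 = 80/5 = 16; taking the square root, w = 4.
Check: U(4, 5) = 80.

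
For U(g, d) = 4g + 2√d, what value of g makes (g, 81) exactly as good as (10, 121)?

g = 11

U(10, 121) = 62.
Set U(g, 81) = 62 and solve.
With d = 81: √81 = 9, so 4g = 62 − 2·9 = 44 and g = 11.
Check: U(11, 81) = 62.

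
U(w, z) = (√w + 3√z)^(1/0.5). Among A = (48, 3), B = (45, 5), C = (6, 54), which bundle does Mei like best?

Evaluate utility at each bundle:
U(A) = 147.000.
U(B) = 180.000.
U(C) = 600.000.
Highest utility is C, so C ≻ B ≻ A.

Bundle C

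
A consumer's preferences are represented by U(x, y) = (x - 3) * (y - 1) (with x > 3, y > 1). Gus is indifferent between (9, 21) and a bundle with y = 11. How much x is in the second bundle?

x = 15

U(9, 21) = 120.
Set U(x, 11) = 120 and solve.
With y = 11: (11 − 1) = 10, so (x − 3) = 120/10 = 12.
So x = 3 + 12 = 15.
Check: U(15, 11) = 120.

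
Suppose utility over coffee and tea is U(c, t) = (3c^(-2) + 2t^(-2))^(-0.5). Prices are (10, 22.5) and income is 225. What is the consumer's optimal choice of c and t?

For CES with ρ = -2, MRS = (3/2)·(t/c)^3.
Tangency: set MRS = p_c/p_t = 10/22.5 = 4/9.
So (t/c)^3 = 8/27; taking the cube root, t/c = 2/3, i.e. t = (2/3)·c.
Substitute into the budget 10·c + 22.5·t = 225: 25·c = 225, so c* = 9 and t* = (2/3)·9 = 6.

c* = 9, t* = 6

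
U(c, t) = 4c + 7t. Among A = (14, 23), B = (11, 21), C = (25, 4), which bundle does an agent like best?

Evaluate utility at each bundle:
U(A) = 217.
U(B) = 191.
U(C) = 128.
Highest utility is A, so A ≻ B ≻ C.

Bundle A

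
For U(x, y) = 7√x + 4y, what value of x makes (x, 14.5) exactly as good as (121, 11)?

U(121, 11) = 121.
Set U(x, 14.5) = 121 and solve.
With y = 14.5: 7√x = 121 − 4·14.5 = 63, so √x = 9 and x = 81.
Check: U(81, 14.5) = 121.

x = 81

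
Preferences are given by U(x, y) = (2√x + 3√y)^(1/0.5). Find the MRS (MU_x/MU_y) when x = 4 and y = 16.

MRS = 4/3

For CES with ρ = 0.5, MRS = (2/3)·√(y/x).
At (4, 16): MRS = 4/3.
That is, one extra unit of x is worth 4/3 units of y at the margin.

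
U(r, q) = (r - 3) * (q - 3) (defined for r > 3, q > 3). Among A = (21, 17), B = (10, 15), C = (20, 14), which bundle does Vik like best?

Evaluate utility at each bundle:
U(A) = 252.
U(B) = 84.
U(C) = 187.
Highest utility is A, so A ≻ C ≻ B.

Bundle A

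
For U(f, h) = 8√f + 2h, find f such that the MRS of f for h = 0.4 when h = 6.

f = 25

MU_f = 8/(2√f), MU_h = 2.
MRS = 8/(2√f) ÷ 2.
MRS depends only on f: 2/√f = 0.4 ⇒ √f = 2/0.4 = 5 ⇒ f = 25.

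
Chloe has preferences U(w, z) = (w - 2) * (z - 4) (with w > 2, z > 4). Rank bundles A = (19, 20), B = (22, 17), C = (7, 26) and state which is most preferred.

Evaluate utility at each bundle:
U(A) = 272.
U(B) = 260.
U(C) = 110.
Highest utility is A, so A ≻ B ≻ C.

Bundle A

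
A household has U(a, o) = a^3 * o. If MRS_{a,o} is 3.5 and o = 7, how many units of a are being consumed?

a = 6

MU_a = 3·a^2·o and MU_o = a^3.
MRS = MU_a/MU_o = (3/1)·o/a.
Substitute o = 7: MRS = 21/a. Setting 21/a = 3.5 gives a = 21/3.5 = 6.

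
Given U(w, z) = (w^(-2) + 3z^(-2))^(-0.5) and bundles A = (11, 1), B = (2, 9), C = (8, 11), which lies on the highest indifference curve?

Bundle C

Evaluate utility at each bundle:
U(A) = 0.577.
U(B) = 1.867.
U(C) = 4.974.
Highest utility is C, so C ≻ B ≻ A.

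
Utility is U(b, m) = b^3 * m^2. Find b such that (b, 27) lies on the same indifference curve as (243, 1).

U(243, 1) = 14348907.
Set U(b, 27) = 14348907 and solve.
With m = 27: 27^2 = 729, so b^3 = 14348907/729 = 19683; taking the cube root, b = 27.
Check: U(27, 27) = 14348907.

b = 27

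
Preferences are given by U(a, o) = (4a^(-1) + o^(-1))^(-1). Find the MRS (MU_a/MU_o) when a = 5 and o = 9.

MRS = 324/25

For CES with ρ = -1, MRS = (4/1)·(o/a)^2.
At (5, 9): MRS = 324/25.
The indifference curve has slope −324/25 at this bundle.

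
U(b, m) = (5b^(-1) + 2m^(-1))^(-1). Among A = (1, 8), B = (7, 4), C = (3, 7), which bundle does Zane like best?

Bundle B

Evaluate utility at each bundle:
U(A) = 0.190.
U(B) = 0.824.
U(C) = 0.512.
Highest utility is B, so B ≻ C ≻ A.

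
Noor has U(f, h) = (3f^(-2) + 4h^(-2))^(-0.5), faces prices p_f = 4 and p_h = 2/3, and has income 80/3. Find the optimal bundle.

For CES with ρ = -2, MRS = (3/4)·(h/f)^3.
Tangency: set MRS = p_f/p_h = 4/(2/3) = 6.
So (h/f)^3 = 8; taking the cube root, h/f = 2, i.e. h = 2·f.
Substitute into the budget 4·f + (2/3)·h = 80/3: (16/3)·f = 80/3, so f* = 5 and h* = 2·5 = 10.

f* = 5, h* = 10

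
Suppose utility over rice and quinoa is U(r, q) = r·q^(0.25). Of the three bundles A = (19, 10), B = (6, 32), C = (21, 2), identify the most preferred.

Bundle A

Evaluate utility at each bundle:
U(A) = 33.787.
U(B) = 14.270.
U(C) = 24.973.
Highest utility is A, so A ≻ C ≻ B.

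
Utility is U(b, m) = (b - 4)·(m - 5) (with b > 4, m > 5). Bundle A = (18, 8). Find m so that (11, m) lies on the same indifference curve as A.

m = 11

U(18, 8) = 42.
Set U(11, m) = 42 and solve.
With b = 11: (11 − 4) = 7, so (m − 5) = 42/7 = 6.
So m = 5 + 6 = 11.
Check: U(11, 11) = 42.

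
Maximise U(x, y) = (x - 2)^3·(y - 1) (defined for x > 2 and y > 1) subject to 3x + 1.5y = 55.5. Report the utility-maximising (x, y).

x* = 14, y* = 9

MU_x = 3·(x−2)^2·(y−1), MU_y = (x−2)^3.
MRS = (3/1)·(y−1)/(x−2).
Tangency: set MRS = p_x/p_y = 3/1.5 = 2.
So (3/1)·(y − 1)/(x − 2) = 2, i.e. (y − 1) = (2/3)·(x − 2).
Rewrite the budget in excess-of-subsistence terms: 3·(x − 2) + 1.5·(y − 1) = 55.5 − 3·2 − 1.5·1 = 48.
Substituting, 4·(x − 2) = 48, so x − 2 = 12 and x* = 14.
Then y − 1 = (2/3)·12 = 8, so y* = 9.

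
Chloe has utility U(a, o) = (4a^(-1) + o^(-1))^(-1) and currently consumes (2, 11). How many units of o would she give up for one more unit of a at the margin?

For CES with ρ = -1, MRS = (4/1)·(o/a)^2.
At (2, 11): MRS = 121.
That is, one extra unit of a is worth 121 units of o at the margin.

MRS = 121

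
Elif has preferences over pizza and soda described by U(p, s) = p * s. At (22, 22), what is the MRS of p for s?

MU_p = s and MU_s = p.
MRS = MU_p/MU_s = s/p.
At (22, 22): MRS = 1.
That is, one extra unit of p is worth 1 units of s at the margin.

MRS = 1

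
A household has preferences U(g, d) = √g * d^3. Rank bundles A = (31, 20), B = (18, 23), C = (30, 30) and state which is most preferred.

Bundle C

Evaluate utility at each bundle:
U(A) = 44542.115.
U(B) = 51620.209.
U(C) = 147885.091.
Highest utility is C, so C ≻ B ≻ A.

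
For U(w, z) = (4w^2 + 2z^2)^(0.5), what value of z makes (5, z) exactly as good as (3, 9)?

z = 7

U depends on (w, z) only through S = 4w^2 + 2z^2, so equal utility means equal S. At (3, 9): S = 198.
With w = 5: 4·5^2 = 100, so 2z^2 = 198 − 100 = 98, i.e. z^2 = 49.
Hence z = √49 = 7.
Check: U(5, 7) = 14.0712.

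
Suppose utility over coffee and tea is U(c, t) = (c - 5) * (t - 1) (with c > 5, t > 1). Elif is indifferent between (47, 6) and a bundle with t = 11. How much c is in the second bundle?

c = 26

U(47, 6) = 210.
Set U(c, 11) = 210 and solve.
With t = 11: (11 − 1) = 10, so (c − 5) = 210/10 = 21.
So c = 5 + 21 = 26.
Check: U(26, 11) = 210.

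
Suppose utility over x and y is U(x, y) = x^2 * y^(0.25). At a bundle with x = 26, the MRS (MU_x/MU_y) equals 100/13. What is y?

y = 25

MU_x = 2·x·y^(0.25) and MU_y = 0.25·x^2·y^(-0.75).
MRS = MU_x/MU_y = (8)·y/x.
Substitute x = 26: MRS = y/3.25. Setting y/3.25 = 100/13 gives y = (100/13)·3.25 = 25.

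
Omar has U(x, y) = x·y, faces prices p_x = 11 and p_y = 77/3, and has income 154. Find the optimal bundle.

x* = 7, y* = 3

MU_x = y and MU_y = x.
MRS = MU_x/MU_y = y/x.
Tangency: set MRS = p_x/p_y = 11/(77/3) = 3/7.
So y/x = 3/7, i.e. y = (3/7)·x.
Substitute into the budget 11·x + (77/3)·y = 154: 22·x = 154, so x* = 7.
Then y* = (3/7)·7 = 3.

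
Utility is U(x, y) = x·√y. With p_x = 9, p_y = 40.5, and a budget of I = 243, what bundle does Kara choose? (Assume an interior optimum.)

x* = 18, y* = 2

MU_x = √y and MU_y = 0.5·x·y^(-0.5).
MRS = MU_x/MU_y = (2)·y/x.
Tangency: set MRS = p_x/p_y = 9/40.5 = 2/9.
So (2)·y/x = 2/9, i.e. y = (1/9)·x.
Substitute into the budget 9·x + 40.5·y = 243: 13.5·x = 243, so x* = 18.
Then y* = (1/9)·18 = 2.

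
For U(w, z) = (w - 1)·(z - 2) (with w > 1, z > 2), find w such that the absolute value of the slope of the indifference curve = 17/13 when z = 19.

w = 14

MU_w = (z−2), MU_z = (w−1).
MRS = (z−2)/(w−1).
Substitute z = 19: MRS = 17/(w − 1). Setting this equal to 17/13 gives w − 1 = 17/(17/13) = 13, so w = 14.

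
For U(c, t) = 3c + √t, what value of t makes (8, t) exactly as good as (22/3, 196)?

U(22/3, 196) = 36.
Set U(8, t) = 36 and solve.
With c = 8: √t = 36 − 3·8 = 12, so √t = 12 and t = 144.
Check: U(8, 144) = 36.

t = 144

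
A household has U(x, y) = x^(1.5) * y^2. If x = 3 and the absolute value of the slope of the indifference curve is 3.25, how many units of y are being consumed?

MU_x = 1.5·√x·y^2 and MU_y = 2·x^(1.5)·y.
MRS = MU_x/MU_y = (0.75)·y/x.
Substitute x = 3: MRS = y/4. Setting y/4 = 3.25 gives y = 3.25·4 = 13.

y = 13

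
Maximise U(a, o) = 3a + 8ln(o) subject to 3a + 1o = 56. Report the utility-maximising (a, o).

a* = 16, o* = 8

MU_a = 3, MU_o = 8/o.
MRS = 3 ÷ (8/o).
Tangency: set MRS = p_a/p_o = 3/1 = 3.
MRS depends only on o: 0.375·o = 3 ⇒ o* = 3/0.375 = 8.
From the budget, 3·a = 56 − 1·8 = 48, so a* = 16.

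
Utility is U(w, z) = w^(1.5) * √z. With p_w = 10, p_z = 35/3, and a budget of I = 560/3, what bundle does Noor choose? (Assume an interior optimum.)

MU_w = 1.5·√w·√z and MU_z = 0.5·w^(1.5)·z^(-0.5).
MRS = MU_w/MU_z = (3)·z/w.
Tangency: set MRS = p_w/p_z = 10/(35/3) = 6/7.
So (3)·z/w = 6/7, i.e. z = (2/7)·w.
Substitute into the budget 10·w + (35/3)·z = 560/3: (40/3)·w = 560/3, so w* = 14.
Then z* = (2/7)·14 = 4.

w* = 14, z* = 4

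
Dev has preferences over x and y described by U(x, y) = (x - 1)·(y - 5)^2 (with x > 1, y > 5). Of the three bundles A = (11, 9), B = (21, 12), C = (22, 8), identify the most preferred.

Evaluate utility at each bundle:
U(A) = 160.
U(B) = 980.
U(C) = 189.
Highest utility is B, so B ≻ C ≻ A.

Bundle B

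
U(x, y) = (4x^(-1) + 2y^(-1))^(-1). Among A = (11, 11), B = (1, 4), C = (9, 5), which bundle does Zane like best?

Evaluate utility at each bundle:
U(A) = 1.833.
U(B) = 0.222.
U(C) = 1.184.
Highest utility is A, so A ≻ C ≻ B.

Bundle A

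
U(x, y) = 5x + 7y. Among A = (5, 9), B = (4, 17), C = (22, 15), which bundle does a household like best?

Bundle C

Evaluate utility at each bundle:
U(A) = 88.
U(B) = 139.
U(C) = 215.
Highest utility is C, so C ≻ B ≻ A.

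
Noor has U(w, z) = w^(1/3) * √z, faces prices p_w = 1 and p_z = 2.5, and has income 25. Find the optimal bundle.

w* = 10, z* = 6

MU_w = 1/3·w^(-2/3)·√z and MU_z = 0.5·w^(1/3)·z^(-0.5).
MRS = MU_w/MU_z = (2/3)·z/w.
Tangency: set MRS = p_w/p_z = 1/2.5 = 0.4.
So (2/3)·z/w = 0.4, i.e. z = 0.6·w.
Substitute into the budget 1·w + 2.5·z = 25: 2.5·w = 25, so w* = 10.
Then z* = 0.6·10 = 6.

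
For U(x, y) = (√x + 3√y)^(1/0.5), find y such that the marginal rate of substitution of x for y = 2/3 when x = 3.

y = 12

For CES with ρ = 0.5, MRS = (1/3)·√(y/x).
Setting (1/3)·√(y/3) = 2/3 gives √(y/3) = 2, so y/3 = 4 and y = 12.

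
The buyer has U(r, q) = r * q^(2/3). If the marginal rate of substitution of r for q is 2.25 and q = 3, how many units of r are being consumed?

MU_r = q^(2/3) and MU_q = 2/3·r·q^(-1/3).
MRS = MU_r/MU_q = (1.5)·q/r.
Substitute q = 3: MRS = 4.5/r. Setting 4.5/r = 2.25 gives r = 4.5/2.25 = 2.

r = 2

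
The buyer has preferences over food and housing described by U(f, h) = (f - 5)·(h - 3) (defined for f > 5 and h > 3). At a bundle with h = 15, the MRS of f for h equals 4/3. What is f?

MU_f = (h−3), MU_h = (f−5).
MRS = (h−3)/(f−5).
Substitute h = 15: MRS = 12/(f − 5). Setting this equal to 4/3 gives f − 5 = 12/(4/3) = 9, so f = 14.

f = 14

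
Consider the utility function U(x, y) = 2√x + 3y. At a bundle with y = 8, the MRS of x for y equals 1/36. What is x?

x = 144

MU_x = 2/(2√x), MU_y = 3.
MRS = 2/(2√x) ÷ 3.
MRS depends only on x: (1/3)/√x = 1/36 ⇒ √x = (1/3)/(1/36) = 12 ⇒ x = 144.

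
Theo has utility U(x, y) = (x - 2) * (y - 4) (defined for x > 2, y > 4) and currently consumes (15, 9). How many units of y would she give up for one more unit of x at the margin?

MU_x = (y−4), MU_y = (x−2).
MRS = (y−4)/(x−2).
At (15, 9): MRS = 5/13.
That is, one extra unit of x is worth 5/13 units of y at the margin.

MRS = 5/13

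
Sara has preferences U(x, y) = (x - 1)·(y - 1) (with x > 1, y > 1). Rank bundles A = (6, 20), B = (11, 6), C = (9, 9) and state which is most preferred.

Evaluate utility at each bundle:
U(A) = 95.
U(B) = 50.
U(C) = 64.
Highest utility is A, so A ≻ C ≻ B.

Bundle A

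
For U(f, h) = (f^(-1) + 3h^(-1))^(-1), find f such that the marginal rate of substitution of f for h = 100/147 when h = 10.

f = 7

For CES with ρ = -1, MRS = (1/3)·(h/f)^2.
Setting (1/3)·(10/f)^2 = 100/147 gives (10/f)^2 = 100/49, so 10/f = 10/7 and f = 7.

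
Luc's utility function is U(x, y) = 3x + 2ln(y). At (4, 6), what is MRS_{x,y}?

MRS = 9

MU_x = 3, MU_y = 2/y.
MRS = 3 ÷ (2/y).
At (4, 6): MRS = 9.
So at (4, 6) the consumer would give up 9 units of y for one more unit of x.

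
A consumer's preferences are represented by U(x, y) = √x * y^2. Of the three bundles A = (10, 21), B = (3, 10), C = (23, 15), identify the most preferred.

Evaluate utility at each bundle:
U(A) = 1394.564.
U(B) = 173.205.
U(C) = 1079.062.
Highest utility is A, so A ≻ C ≻ B.

Bundle A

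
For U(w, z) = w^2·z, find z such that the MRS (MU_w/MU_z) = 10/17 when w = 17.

MU_w = 2·w·z and MU_z = w^2.
MRS = MU_w/MU_z = (2/1)·z/w.
Substitute w = 17: MRS = z/8.5. Setting z/8.5 = 10/17 gives z = (10/17)·8.5 = 5.

z = 5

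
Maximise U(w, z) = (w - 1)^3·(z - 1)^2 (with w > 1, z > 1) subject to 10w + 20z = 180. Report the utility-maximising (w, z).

w* = 10, z* = 4

MU_w = 3·(w−1)^2·(z−1)^2, MU_z = 2·(w−1)^3·(z−1).
MRS = (3/2)·(z−1)/(w−1).
Tangency: set MRS = p_w/p_z = 10/20 = 0.5.
So (3/2)·(z − 1)/(w − 1) = 0.5, i.e. (z − 1) = (1/3)·(w − 1).
Rewrite the budget in excess-of-subsistence terms: 10·(w − 1) + 20·(z − 1) = 180 − 10·1 − 20·1 = 150.
Substituting, (50/3)·(w − 1) = 150, so w − 1 = 9 and w* = 10.
Then z − 1 = (1/3)·9 = 3, so z* = 4.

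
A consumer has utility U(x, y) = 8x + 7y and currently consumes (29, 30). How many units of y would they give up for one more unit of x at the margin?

MU_x = 8, MU_y = 7, so MRS = 8/7 at every bundle.
At (29, 30): MRS = 8/7.
That is, one extra unit of x is worth 8/7 units of y at the margin.

MRS = 8/7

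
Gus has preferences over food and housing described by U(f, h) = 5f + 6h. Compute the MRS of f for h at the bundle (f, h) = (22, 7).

MU_f = 5, MU_h = 6, so MRS = 5/6 at every bundle.
At (22, 7): MRS = 5/6.
So at (22, 7) the consumer would give up 5/6 units of h for one more unit of f.

MRS = 5/6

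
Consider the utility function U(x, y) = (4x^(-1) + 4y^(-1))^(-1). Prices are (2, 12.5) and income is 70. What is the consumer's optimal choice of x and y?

For CES with ρ = -1, MRS = (y/x)^2.
Tangency: set MRS = p_x/p_y = 2/12.5 = 4/25.
So (y/x)^2 = 4/25; taking the square root, y/x = 0.4, i.e. y = 0.4·x.
Substitute into the budget 2·x + 12.5·y = 70: 7·x = 70, so x* = 10 and y* = 0.4·10 = 4.

x* = 10, y* = 4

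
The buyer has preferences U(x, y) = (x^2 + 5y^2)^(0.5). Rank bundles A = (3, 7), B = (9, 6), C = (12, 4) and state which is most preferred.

Evaluate utility at each bundle:
U(A) = 15.937.
U(B) = 16.155.
U(C) = 14.967.
Highest utility is B, so B ≻ A ≻ C.

Bundle B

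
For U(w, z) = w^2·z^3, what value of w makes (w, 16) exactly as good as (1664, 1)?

U(1664, 1) = 2768896.
Set U(w, 16) = 2768896 and solve.
With z = 16: 16^3 = 4096, so w^2 = 2768896/4096 = 676; taking the square root, w = 26.
Check: U(26, 16) = 2768896.

w = 26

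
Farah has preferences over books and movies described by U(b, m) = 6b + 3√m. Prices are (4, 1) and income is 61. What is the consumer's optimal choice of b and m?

b* = 15, m* = 1

MU_b = 6, MU_m = 3/(2√m).
MRS = 6 ÷ (3/(2√m)).
Tangency: set MRS = p_b/p_m = 4/1 = 4.
MRS depends only on m: 4·√m = 4 ⇒ √m = 4/4 = 1 ⇒ m* = 1.
From the budget, 4·b = 61 − 1·1 = 60, so b* = 15.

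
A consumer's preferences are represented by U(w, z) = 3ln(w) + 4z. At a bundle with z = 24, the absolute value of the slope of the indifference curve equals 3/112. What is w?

MU_w = 3/w, MU_z = 4.
MRS = 3/w ÷ 4.
MRS depends only on w: 0.75/w = 3/112 ⇒ w = 0.75/(3/112) = 28.

w = 28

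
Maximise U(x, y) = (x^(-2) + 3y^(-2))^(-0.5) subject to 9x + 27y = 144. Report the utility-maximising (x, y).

x* = 4, y* = 4

For CES with ρ = -2, MRS = (1/3)·(y/x)^3.
Tangency: set MRS = p_x/p_y = 9/27 = 1/3.
So (y/x)^3 = 1; taking the cube root, y/x = 1, i.e. y = x.
Substitute into the budget 9·x + 27·y = 144: 36·x = 144, so x* = 4 and y* = 4.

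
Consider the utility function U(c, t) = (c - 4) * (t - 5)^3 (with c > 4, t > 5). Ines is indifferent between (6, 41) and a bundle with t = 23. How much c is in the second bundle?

c = 20

U(6, 41) = 93312.
Set U(c, 23) = 93312 and solve.
With t = 23: (23 − 5)^3 = 5832, so (c − 4) = 93312/5832 = 16.
So c = 4 + 16 = 20.
Check: U(20, 23) = 93312.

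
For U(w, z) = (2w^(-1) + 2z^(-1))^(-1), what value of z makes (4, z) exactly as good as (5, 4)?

U depends on (w, z) only through S = 2w^(-1) + 2z^(-1), so equal utility means equal S. At (5, 4): S = 0.9.
With w = 4: 2·4^(-1) = 0.5, so 2z^(-1) = 0.9 − 0.5 = 0.4, i.e. z^(-1) = 0.2.
Hence z = 1/0.2 = 5.
Check: U(4, 5) = 1.1111.

z = 5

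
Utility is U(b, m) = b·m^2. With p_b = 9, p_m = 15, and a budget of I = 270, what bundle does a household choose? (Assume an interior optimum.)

b* = 10, m* = 12

MU_b = m^2 and MU_m = 2·b·m.
MRS = MU_b/MU_m = (1/2)·m/b.
Tangency: set MRS = p_b/p_m = 9/15 = 0.6.
So (1/2)·m/b = 0.6, i.e. m = 1.2·b.
Substitute into the budget 9·b + 15·m = 270: 27·b = 270, so b* = 10.
Then m* = 1.2·10 = 12.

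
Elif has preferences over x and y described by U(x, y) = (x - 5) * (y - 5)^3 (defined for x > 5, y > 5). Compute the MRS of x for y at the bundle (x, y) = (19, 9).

MRS = 2/21

MU_x = (y−5)^3, MU_y = 3·(x−5)·(y−5)^2.
MRS = (1/3)·(y−5)/(x−5).
At (19, 9): MRS = 2/21.
So at (19, 9) the consumer would give up 2/21 units of y for one more unit of x.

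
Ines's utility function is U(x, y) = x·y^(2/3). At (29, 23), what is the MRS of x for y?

MU_x = y^(2/3) and MU_y = 2/3·x·y^(-1/3).
MRS = MU_x/MU_y = (1.5)·y/x.
At (29, 23): MRS = 69/58.
So at (29, 23) the consumer would give up 69/58 units of y for one more unit of x.

MRS = 69/58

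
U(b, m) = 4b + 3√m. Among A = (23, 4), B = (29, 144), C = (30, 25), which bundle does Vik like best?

Bundle B

Evaluate utility at each bundle:
U(A) = 98.000.
U(B) = 152.000.
U(C) = 135.000.
Highest utility is B, so B ≻ C ≻ A.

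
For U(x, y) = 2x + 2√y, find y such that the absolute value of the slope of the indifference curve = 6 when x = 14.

MU_x = 2, MU_y = 2/(2√y).
MRS = 2 ÷ (2/(2√y)).
MRS depends only on y: 2·√y = 6 ⇒ √y = 6/2 = 3 ⇒ y = 9.

y = 9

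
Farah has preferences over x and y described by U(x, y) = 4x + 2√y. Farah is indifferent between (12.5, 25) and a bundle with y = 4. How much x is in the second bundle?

U(12.5, 25) = 60.
Set U(x, 4) = 60 and solve.
With y = 4: √4 = 2, so 4x = 60 − 2·2 = 56 and x = 14.
Check: U(14, 4) = 60.

x = 14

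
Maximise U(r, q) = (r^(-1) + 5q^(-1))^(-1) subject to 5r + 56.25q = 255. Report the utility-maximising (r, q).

For CES with ρ = -1, MRS = (1/5)·(q/r)^2.
Tangency: set MRS = p_r/p_q = 5/56.25 = 4/45.
So (q/r)^2 = 4/9; taking the square root, q/r = 2/3, i.e. q = (2/3)·r.
Substitute into the budget 5·r + 56.25·q = 255: 42.5·r = 255, so r* = 6 and q* = (2/3)·6 = 4.

r* = 6, q* = 4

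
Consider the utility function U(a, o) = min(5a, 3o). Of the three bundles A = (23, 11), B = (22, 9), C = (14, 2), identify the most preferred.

Bundle A

Evaluate utility at each bundle:
U(A) = 33.
U(B) = 27.
U(C) = 6.
Highest utility is A, so A ≻ B ≻ C.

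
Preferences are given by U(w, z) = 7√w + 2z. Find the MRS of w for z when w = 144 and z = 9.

MU_w = 7/(2√w), MU_z = 2.
MRS = 7/(2√w) ÷ 2.
At (144, 9): MRS = 7/48.
That is, one extra unit of w is worth 7/48 units of z at the margin.

MRS = 7/48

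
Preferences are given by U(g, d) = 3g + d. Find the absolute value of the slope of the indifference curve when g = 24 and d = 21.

MU_g = 3, MU_d = 1, so MRS = 3/1 = 3 at every bundle.
At (24, 21): MRS = 3.
That is, one extra unit of g is worth 3 units of d at the margin.

MRS = 3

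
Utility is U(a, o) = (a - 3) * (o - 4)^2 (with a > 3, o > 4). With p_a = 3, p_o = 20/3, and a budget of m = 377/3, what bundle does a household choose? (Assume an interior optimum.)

a* = 13, o* = 13

MU_a = (o−4)^2, MU_o = 2·(a−3)·(o−4).
MRS = (1/2)·(o−4)/(a−3).
Tangency: set MRS = p_a/p_o = 3/(20/3) = 0.45.
So (1/2)·(o − 4)/(a − 3) = 0.45, i.e. (o − 4) = 0.9·(a − 3).
Rewrite the budget in excess-of-subsistence terms: 3·(a − 3) + (20/3)·(o − 4) = 377/3 − 3·3 − (20/3)·4 = 90.
Substituting, 9·(a − 3) = 90, so a − 3 = 10 and a* = 13.
Then o − 4 = 0.9·10 = 9, so o* = 13.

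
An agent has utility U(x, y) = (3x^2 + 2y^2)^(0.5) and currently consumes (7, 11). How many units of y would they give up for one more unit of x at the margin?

For CES with ρ = 2, MRS = (3/2)·(y/x)^(-1).
At (7, 11): MRS = 21/22.
So at (7, 11) the consumer would give up 21/22 units of y for one more unit of x.

MRS = 21/22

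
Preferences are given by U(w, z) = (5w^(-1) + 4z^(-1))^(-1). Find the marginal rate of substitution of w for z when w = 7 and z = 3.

MRS = 45/196

For CES with ρ = -1, MRS = (5/4)·(z/w)^2.
At (7, 3): MRS = 45/196.
So at (7, 3) the consumer would give up 45/196 units of z for one more unit of w.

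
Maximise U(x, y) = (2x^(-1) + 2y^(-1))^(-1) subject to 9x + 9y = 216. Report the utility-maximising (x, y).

x* = 12, y* = 12

For CES with ρ = -1, MRS = (y/x)^2.
Tangency: set MRS = p_x/p_y = 9/9 = 1.
So (y/x)^2 = 1; taking the square root, y/x = 1, i.e. y = x.
Substitute into the budget 9·x + 9·y = 216: 18·x = 216, so x* = 12 and y* = 12.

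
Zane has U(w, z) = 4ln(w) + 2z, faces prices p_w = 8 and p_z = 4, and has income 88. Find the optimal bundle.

MU_w = 4/w, MU_z = 2.
MRS = 4/w ÷ 2.
Tangency: set MRS = p_w/p_z = 8/4 = 2.
MRS depends only on w: 2/w = 2 ⇒ w* = 2/2 = 1.
From the budget, 4·z = 88 − 8·1 = 80, so z* = 20.

w* = 1, z* = 20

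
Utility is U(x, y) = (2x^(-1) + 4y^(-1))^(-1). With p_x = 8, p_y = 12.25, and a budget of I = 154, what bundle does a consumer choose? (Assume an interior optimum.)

x* = 7, y* = 8

For CES with ρ = -1, MRS = (2/4)·(y/x)^2.
Tangency: set MRS = p_x/p_y = 8/12.25 = 32/49.
So (y/x)^2 = 64/49; taking the square root, y/x = 8/7, i.e. y = (8/7)·x.
Substitute into the budget 8·x + 12.25·y = 154: 22·x = 154, so x* = 7 and y* = (8/7)·7 = 8.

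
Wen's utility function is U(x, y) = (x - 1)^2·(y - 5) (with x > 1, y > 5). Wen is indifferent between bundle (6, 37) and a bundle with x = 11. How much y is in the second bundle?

U(6, 37) = 800.
Set U(11, y) = 800 and solve.
With x = 11: (11 − 1)^2 = 100, so (y − 5) = 800/100 = 8.
So y = 5 + 8 = 13.
Check: U(11, 13) = 800.

y = 13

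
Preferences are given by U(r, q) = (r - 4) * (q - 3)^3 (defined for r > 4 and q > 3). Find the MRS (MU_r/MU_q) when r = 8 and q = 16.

MRS = 13/12

MU_r = (q−3)^3, MU_q = 3·(r−4)·(q−3)^2.
MRS = (1/3)·(q−3)/(r−4).
At (8, 16): MRS = 13/12.
The indifference curve has slope −13/12 at this bundle.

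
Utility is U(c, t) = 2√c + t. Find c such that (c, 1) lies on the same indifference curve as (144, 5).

c = 196

U(144, 5) = 29.
Set U(c, 1) = 29 and solve.
With t = 1: 2√c = 29 − 1 = 28, so √c = 14 and c = 196.
Check: U(196, 1) = 29.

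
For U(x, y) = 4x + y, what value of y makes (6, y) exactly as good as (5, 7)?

y = 3

U(5, 7) = 27.
Set U(6, y) = 27 and solve.
4·6 + y = 27 ⇒ y = 3 ⇒ y = 3.
Check: U(6, 3) = 27.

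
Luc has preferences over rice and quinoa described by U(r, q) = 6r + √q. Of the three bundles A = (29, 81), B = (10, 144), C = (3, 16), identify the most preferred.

Bundle A

Evaluate utility at each bundle:
U(A) = 183.000.
U(B) = 72.000.
U(C) = 22.000.
Highest utility is A, so A ≻ B ≻ C.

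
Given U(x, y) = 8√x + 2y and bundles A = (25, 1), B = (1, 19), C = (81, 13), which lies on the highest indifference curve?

Evaluate utility at each bundle:
U(A) = 42.000.
U(B) = 46.000.
U(C) = 98.000.
Highest utility is C, so C ≻ B ≻ A.

Bundle C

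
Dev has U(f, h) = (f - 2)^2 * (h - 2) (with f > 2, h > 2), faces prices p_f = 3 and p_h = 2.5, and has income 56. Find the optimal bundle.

MU_f = 2·(f−2)·(h−2), MU_h = (f−2)^2.
MRS = (2/1)·(h−2)/(f−2).
Tangency: set MRS = p_f/p_h = 3/2.5 = 1.2.
So (2/1)·(h − 2)/(f − 2) = 1.2, i.e. (h − 2) = 0.6·(f − 2).
Rewrite the budget in excess-of-subsistence terms: 3·(f − 2) + 2.5·(h − 2) = 56 − 3·2 − 2.5·2 = 45.
Substituting, 4.5·(f − 2) = 45, so f − 2 = 10 and f* = 12.
Then h − 2 = 0.6·10 = 6, so h* = 8.

f* = 12, h* = 8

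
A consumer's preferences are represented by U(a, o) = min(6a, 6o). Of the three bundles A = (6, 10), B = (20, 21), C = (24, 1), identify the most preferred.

Bundle B

Evaluate utility at each bundle:
U(A) = 36.
U(B) = 120.
U(C) = 6.
Highest utility is B, so B ≻ A ≻ C.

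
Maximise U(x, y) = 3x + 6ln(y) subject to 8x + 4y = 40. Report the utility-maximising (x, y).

x* = 3, y* = 4

MU_x = 3, MU_y = 6/y.
MRS = 3 ÷ (6/y).
Tangency: set MRS = p_x/p_y = 8/4 = 2.
MRS depends only on y: 0.5·y = 2 ⇒ y* = 2/0.5 = 4.
From the budget, 8·x = 40 − 4·4 = 24, so x* = 3.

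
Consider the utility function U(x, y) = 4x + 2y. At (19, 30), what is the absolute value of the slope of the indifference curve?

MU_x = 4, MU_y = 2, so MRS = 4/2 = 2 at every bundle.
At (19, 30): MRS = 2.
The indifference curve has slope −2 at this bundle.

MRS = 2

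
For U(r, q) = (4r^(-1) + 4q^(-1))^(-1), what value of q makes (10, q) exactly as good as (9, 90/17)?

q = 5

U depends on (r, q) only through S = 4r^(-1) + 4q^(-1), so equal utility means equal S. At (9, 90/17): S = 1.2.
With r = 10: 4·10^(-1) = 0.4, so 4q^(-1) = 1.2 − 0.4 = 0.8, i.e. q^(-1) = 0.2.
Hence q = 1/0.2 = 5.
Check: U(10, 5) = 0.8333.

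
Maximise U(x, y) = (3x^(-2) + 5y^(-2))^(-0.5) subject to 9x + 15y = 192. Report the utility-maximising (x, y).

For CES with ρ = -2, MRS = (3/5)·(y/x)^3.
Tangency: set MRS = p_x/p_y = 9/15 = 0.6.
So (y/x)^3 = 1; taking the cube root, y/x = 1, i.e. y = x.
Substitute into the budget 9·x + 15·y = 192: 24·x = 192, so x* = 8 and y* = 8.

x* = 8, y* = 8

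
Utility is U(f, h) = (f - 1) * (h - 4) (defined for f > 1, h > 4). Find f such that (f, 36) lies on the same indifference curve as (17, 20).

U(17, 20) = 256.
Set U(f, 36) = 256 and solve.
With h = 36: (36 − 4) = 32, so (f − 1) = 256/32 = 8.
So f = 1 + 8 = 9.
Check: U(9, 36) = 256.

f = 9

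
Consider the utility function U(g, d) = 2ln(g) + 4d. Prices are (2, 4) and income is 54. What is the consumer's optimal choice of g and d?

g* = 1, d* = 13

MU_g = 2/g, MU_d = 4.
MRS = 2/g ÷ 4.
Tangency: set MRS = p_g/p_d = 2/4 = 0.5.
MRS depends only on g: 0.5/g = 0.5 ⇒ g* = 0.5/0.5 = 1.
From the budget, 4·d = 54 − 2·1 = 52, so d* = 13.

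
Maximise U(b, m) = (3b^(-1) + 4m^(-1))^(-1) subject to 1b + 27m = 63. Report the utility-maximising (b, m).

b* = 9, m* = 2

For CES with ρ = -1, MRS = (3/4)·(m/b)^2.
Tangency: set MRS = p_b/p_m = 1/27.
So (m/b)^2 = 4/81; taking the square root, m/b = 2/9, i.e. m = (2/9)·b.
Substitute into the budget 1·b + 27·m = 63: 7·b = 63, so b* = 9 and m* = (2/9)·9 = 2.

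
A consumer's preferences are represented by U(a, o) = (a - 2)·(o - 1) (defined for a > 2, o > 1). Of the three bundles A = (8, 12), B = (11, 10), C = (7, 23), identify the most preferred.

Evaluate utility at each bundle:
U(A) = 66.
U(B) = 81.
U(C) = 110.
Highest utility is C, so C ≻ B ≻ A.

Bundle C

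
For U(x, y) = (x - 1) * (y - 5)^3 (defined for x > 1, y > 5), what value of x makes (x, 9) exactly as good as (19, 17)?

U(19, 17) = 31104.
Set U(x, 9) = 31104 and solve.
With y = 9: (9 − 5)^3 = 64, so (x − 1) = 31104/64 = 486.
So x = 1 + 486 = 487.
Check: U(487, 9) = 31104.

x = 487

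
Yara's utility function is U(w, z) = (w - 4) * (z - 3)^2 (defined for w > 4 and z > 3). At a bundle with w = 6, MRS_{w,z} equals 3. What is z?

z = 15

MU_w = (z−3)^2, MU_z = 2·(w−4)·(z−3).
MRS = (1/2)·(z−3)/(w−4).
Substitute w = 6: MRS = (z − 3)/4. Setting this equal to 3 gives z − 3 = 3·4 = 12, so z = 15.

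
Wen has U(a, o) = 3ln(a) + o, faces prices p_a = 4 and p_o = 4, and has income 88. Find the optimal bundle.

a* = 3, o* = 19

MU_a = 3/a, MU_o = 1.
MRS = 3/a ÷ 1.
Tangency: set MRS = p_a/p_o = 4/4 = 1.
MRS depends only on a: 3/a = 1 ⇒ a* = 3/1 = 3.
From the budget, 4·o = 88 − 4·3 = 76, so o* = 19.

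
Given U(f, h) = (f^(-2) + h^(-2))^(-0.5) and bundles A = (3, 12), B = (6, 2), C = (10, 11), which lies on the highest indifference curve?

Evaluate utility at each bundle:
U(A) = 2.910.
U(B) = 1.897.
U(C) = 7.399.
Highest utility is C, so C ≻ A ≻ B.

Bundle C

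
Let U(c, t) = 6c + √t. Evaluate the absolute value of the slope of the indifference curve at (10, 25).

MRS = 60

MU_c = 6, MU_t = 1/(2√t).
MRS = 6 ÷ (1/(2√t)).
At (10, 25): MRS = 60.
That is, one extra unit of c is worth 60 units of t at the margin.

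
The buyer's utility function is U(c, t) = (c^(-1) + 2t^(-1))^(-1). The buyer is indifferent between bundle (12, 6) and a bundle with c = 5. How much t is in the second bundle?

t = 120/13

U depends on (c, t) only through S = c^(-1) + 2t^(-1), so equal utility means equal S. At (12, 6): S = 5/12.
With c = 5: 5^(-1) = 0.2, so 2t^(-1) = 5/12 − 0.2 = 13/60, i.e. t^(-1) = 13/120.
Hence t = 1/(13/120) = 120/13.
Check: U(5, 120/13) = 2.4.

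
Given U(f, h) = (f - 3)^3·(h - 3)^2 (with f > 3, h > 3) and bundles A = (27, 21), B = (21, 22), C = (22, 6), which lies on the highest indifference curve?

Bundle A

Evaluate utility at each bundle:
U(A) = 4478976.
U(B) = 2105352.
U(C) = 61731.
Highest utility is A, so A ≻ B ≻ C.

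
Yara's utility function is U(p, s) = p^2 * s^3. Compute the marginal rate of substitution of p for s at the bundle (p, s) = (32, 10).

MRS = 5/24

MU_p = 2·p·s^3 and MU_s = 3·p^2·s^2.
MRS = MU_p/MU_s = (2/3)·s/p.
At (32, 10): MRS = 5/24.
So at (32, 10) the consumer would give up 5/24 units of s for one more unit of p.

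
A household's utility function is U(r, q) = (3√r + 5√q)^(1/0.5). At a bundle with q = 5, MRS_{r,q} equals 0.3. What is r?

For CES with ρ = 0.5, MRS = (3/5)·√(q/r).
Setting (3/5)·√(5/r) = 0.3 gives √(5/r) = 0.5, so 5/r = 0.25 and r = 20.

r = 20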